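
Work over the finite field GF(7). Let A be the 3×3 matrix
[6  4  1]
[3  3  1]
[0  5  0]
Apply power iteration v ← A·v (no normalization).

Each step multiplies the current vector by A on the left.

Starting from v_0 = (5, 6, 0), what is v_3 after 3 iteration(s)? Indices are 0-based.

v_3 = (3, 4, 6)

v_0 = (5, 6, 0).
v_1 = A·v_0 = (5, 5, 2).
v_2 = A·v_1 = (3, 4, 4).
v_3 = A·v_2 = (3, 4, 6).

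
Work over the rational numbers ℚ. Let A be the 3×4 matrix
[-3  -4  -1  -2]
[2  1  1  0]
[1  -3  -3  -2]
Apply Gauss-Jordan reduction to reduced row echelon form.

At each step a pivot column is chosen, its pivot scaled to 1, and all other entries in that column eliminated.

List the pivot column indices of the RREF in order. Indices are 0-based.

step 1: normalize row 0 (÷-3) = (1, 4/3, 1/3, 2/3)
  row 1: subtract 2×row0 = (0, -5/3, 1/3, -4/3)
  row 2: subtract 1×row0 = (0, -13/3, -10/3, -8/3)
step 2: normalize row 1 (÷-5/3) = (0, 1, -1/5, 4/5)
  row 0: subtract 4/3×row1 = (1, 0, 3/5, -2/5)
  row 2: subtract -13/3×row1 = (0, 0, -21/5, 4/5)
step 3: normalize row 2 (÷-21/5) = (0, 0, 1, -4/21)
  row 0: subtract 3/5×row2 = (1, 0, 0, -2/7)
  row 1: subtract -1/5×row2 = (0, 1, 0, 16/21)

pivot columns: 0, 1, 2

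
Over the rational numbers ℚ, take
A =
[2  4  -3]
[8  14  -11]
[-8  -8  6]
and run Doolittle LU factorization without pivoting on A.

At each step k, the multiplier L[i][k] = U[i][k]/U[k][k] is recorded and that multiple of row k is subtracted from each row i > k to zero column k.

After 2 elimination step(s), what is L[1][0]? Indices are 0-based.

L[1][0] = 4

k=0: U[0][0]=2
  eliminate (1,0): mult=4, new row 1: (0, -2, 1); set L[1][0]=4
  eliminate (2,0): mult=-4, new row 2: (0, 8, -6); set L[2][0]=-4
k=1: U[1][1]=-2
  eliminate (2,1): mult=-4, new row 2: (0, 0, -2); set L[2][1]=-4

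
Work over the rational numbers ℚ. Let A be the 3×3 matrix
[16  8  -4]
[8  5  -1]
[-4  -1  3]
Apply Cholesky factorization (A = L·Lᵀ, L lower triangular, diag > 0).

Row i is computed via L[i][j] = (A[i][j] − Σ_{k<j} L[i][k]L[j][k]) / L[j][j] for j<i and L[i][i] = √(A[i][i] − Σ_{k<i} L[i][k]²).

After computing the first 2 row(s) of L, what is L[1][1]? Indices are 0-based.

Step 1: L[0][0] = √(16) = 4.
  L[1][0] = (8) / L[0][0] = 2.
Step 2: L[1][1] = √(1) = 1.

L[1][1] = 1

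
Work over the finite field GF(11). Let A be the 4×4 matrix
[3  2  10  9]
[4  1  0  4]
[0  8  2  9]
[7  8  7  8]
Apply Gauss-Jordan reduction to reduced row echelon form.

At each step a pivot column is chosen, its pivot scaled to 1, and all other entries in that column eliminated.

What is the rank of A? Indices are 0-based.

[1] R0 /= 3  ⇒  (1, 8, 7, 3)
     R1 -= 4·R0  ⇒  (0, 2, 5, 3)
     R3 -= 7·R0  ⇒  (0, 7, 2, 9)
[2] R1 /= 2  ⇒  (0, 1, 8, 7)
     R0 -= 8·R1  ⇒  (1, 0, 9, 2)
     R2 -= 8·R1  ⇒  (0, 0, 4, 8)
     R3 -= 7·R1  ⇒  (0, 0, 1, 4)
[3] R2 /= 4  ⇒  (0, 0, 1, 2)
     R0 -= 9·R2  ⇒  (1, 0, 0, 6)
     R1 -= 8·R2  ⇒  (0, 1, 0, 2)
     R3 -= 1·R2  ⇒  (0, 0, 0, 2)
[4] R3 /= 2  ⇒  (0, 0, 0, 1)
     R0 -= 6·R3  ⇒  (1, 0, 0, 0)
     R1 -= 2·R3  ⇒  (0, 1, 0, 0)
     R2 -= 2·R3  ⇒  (0, 0, 1, 0)

rank = 4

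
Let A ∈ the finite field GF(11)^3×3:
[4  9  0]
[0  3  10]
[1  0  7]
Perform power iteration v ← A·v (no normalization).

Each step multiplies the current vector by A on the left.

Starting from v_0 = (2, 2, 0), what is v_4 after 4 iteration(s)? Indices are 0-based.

v_0 = (2, 2, 0).
v_1 = A·v_0 = (4, 6, 2).
v_2 = A·v_1 = (4, 5, 7).
v_3 = A·v_2 = (6, 8, 9).
v_4 = A·v_3 = (8, 4, 3).

v_4 = (8, 4, 3)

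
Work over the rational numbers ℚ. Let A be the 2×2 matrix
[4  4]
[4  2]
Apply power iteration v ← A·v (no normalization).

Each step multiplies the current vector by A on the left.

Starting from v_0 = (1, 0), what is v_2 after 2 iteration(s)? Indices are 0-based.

v_0 = (1, 0).
v_1 = A·v_0 = (4, 4).
v_2 = A·v_1 = (32, 24).

v_2 = (32, 24)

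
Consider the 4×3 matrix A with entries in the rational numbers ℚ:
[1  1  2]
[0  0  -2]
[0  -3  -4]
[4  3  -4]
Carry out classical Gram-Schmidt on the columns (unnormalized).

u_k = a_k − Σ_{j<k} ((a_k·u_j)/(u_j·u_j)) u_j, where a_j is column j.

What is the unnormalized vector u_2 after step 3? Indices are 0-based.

Step 1: u_0 = a_0 = (1, 0, 0, 4).
Step 2: u_1 = a_1 − (13/17)·u_0 = (4/17, 0, -3, -1/17).
Step 3: u_2 = a_2 − (-14/17)·u_0 − (108/77)·u_1 = (192/77, -2, 16/77, -48/77).

u_2 = (192/77, -2, 16/77, -48/77)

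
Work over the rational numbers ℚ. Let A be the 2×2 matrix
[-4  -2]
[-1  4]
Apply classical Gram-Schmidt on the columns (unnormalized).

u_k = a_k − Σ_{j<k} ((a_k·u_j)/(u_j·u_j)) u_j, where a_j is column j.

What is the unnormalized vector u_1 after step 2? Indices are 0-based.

u_1 = (-18/17, 72/17)

Step 1: u_0 = a_0 = (-4, -1).
Step 2: u_1 = a_1 − (4/17)·u_0 = (-18/17, 72/17).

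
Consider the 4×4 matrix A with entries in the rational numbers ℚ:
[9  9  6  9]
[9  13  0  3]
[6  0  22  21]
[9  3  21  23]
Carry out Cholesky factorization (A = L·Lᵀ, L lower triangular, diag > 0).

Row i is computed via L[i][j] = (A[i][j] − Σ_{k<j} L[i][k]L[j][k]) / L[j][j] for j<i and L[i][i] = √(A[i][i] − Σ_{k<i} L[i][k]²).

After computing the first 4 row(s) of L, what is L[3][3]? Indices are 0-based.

L[3][3] = 1

Step 1: L[0][0] = √(9) = 3.
  L[1][0] = (9) / L[0][0] = 3.
Step 2: L[1][1] = √(4) = 2.
  L[2][0] = (6) / L[0][0] = 2.
  L[2][1] = (-6) / L[1][1] = -3.
Step 3: L[2][2] = √(9) = 3.
  L[3][0] = (9) / L[0][0] = 3.
  L[3][1] = (-6) / L[1][1] = -3.
  L[3][2] = (6) / L[2][2] = 2.
Step 4: L[3][3] = √(1) = 1.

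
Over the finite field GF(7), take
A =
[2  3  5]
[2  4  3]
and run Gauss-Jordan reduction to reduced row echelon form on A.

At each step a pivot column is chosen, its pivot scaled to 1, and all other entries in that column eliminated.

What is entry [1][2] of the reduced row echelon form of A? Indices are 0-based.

M[1][2] = 5

[1] R0 /= 2  ⇒  (1, 5, 6)
     R1 -= 2·R0  ⇒  (0, 1, 5)
[2] R1 /= 1  ⇒  (0, 1, 5)
     R0 -= 5·R1  ⇒  (1, 0, 2)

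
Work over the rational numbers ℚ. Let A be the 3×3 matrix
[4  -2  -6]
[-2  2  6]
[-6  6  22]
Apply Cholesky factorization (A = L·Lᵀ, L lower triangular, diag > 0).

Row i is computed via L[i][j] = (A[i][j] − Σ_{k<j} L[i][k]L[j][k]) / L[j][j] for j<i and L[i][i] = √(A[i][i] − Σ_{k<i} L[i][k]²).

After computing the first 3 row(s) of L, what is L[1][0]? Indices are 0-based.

Step 1: L[0][0] = √(4) = 2.
  L[1][0] = (-2) / L[0][0] = -1.
Step 2: L[1][1] = √(1) = 1.
  L[2][0] = (-6) / L[0][0] = -3.
  L[2][1] = (3) / L[1][1] = 3.
Step 3: L[2][2] = √(4) = 2.

L[1][0] = -1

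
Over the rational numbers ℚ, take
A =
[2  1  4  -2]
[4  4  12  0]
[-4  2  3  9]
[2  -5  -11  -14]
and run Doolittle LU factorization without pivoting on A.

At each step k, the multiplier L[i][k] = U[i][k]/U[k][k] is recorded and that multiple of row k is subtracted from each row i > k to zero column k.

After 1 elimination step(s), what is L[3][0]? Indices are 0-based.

L[3][0] = 1

k=0: U[0][0]=2
  eliminate (1,0): mult=2, new row 1: (0, 2, 4, 4); set L[1][0]=2
  eliminate (2,0): mult=-2, new row 2: (0, 4, 11, 5); set L[2][0]=-2
  eliminate (3,0): mult=1, new row 3: (0, -6, -15, -12); set L[3][0]=1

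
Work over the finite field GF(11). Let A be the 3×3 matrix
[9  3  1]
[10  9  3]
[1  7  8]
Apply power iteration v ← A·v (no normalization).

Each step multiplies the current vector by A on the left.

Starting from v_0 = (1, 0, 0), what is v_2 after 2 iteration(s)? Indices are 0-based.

v_0 = (1, 0, 0).
v_1 = A·v_0 = (9, 10, 1).
v_2 = A·v_1 = (2, 7, 10).

v_2 = (2, 7, 10)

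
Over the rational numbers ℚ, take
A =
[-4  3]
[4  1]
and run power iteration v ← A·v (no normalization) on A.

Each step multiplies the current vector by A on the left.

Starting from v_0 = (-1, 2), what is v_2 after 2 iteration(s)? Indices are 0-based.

v_2 = (-46, 38)

v_0 = (-1, 2).
v_1 = A·v_0 = (10, -2).
v_2 = A·v_1 = (-46, 38).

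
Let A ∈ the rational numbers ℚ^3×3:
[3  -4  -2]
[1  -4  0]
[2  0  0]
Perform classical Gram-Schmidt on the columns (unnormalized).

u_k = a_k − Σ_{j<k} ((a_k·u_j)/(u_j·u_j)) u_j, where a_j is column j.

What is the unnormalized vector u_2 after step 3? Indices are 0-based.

Step 1: u_0 = a_0 = (3, 1, 2).
Step 2: u_1 = a_1 − (-8/7)·u_0 = (-4/7, -20/7, 16/7).
Step 3: u_2 = a_2 − (-3/7)·u_0 − (1/12)·u_1 = (-2/3, 2/3, 2/3).

u_2 = (-2/3, 2/3, 2/3)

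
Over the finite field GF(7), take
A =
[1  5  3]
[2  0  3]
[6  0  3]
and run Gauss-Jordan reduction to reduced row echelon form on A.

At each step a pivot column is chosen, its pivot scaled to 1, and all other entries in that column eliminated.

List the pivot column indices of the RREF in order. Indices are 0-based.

pivot columns: 0, 1, 2

step 1: normalize row 0 (÷1) = (1, 5, 3)
  row 1: subtract 2×row0 = (0, 4, 4)
  row 2: subtract 6×row0 = (0, 5, 6)
step 2: normalize row 1 (÷4) = (0, 1, 1)
  row 0: subtract 5×row1 = (1, 0, 5)
  row 2: subtract 5×row1 = (0, 0, 1)
step 3: normalize row 2 (÷1) = (0, 0, 1)
  row 0: subtract 5×row2 = (1, 0, 0)
  row 1: subtract 1×row2 = (0, 1, 0)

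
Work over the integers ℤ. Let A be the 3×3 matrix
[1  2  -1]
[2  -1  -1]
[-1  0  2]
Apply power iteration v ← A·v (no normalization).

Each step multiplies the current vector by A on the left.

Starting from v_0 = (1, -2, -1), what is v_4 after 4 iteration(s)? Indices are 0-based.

v_4 = (86, -7, -41)

v_0 = (1, -2, -1).
v_1 = A·v_0 = (-2, 5, -3).
v_2 = A·v_1 = (11, -6, -4).
v_3 = A·v_2 = (3, 32, -19).
v_4 = A·v_3 = (86, -7, -41).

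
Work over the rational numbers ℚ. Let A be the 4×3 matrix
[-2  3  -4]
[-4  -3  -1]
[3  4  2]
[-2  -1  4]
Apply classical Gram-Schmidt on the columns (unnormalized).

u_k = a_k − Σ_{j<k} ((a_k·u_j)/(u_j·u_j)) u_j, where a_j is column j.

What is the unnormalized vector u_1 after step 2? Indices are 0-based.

u_1 = (139/33, -19/33, 24/11, 7/33)

Step 1: u_0 = a_0 = (-2, -4, 3, -2).
Step 2: u_1 = a_1 − (20/33)·u_0 = (139/33, -19/33, 24/11, 7/33).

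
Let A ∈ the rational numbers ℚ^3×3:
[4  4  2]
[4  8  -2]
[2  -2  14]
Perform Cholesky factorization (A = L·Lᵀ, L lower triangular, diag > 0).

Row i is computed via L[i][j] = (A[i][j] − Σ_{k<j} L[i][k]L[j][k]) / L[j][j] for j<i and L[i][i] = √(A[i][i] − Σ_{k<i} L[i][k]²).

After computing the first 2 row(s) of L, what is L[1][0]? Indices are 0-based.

L[1][0] = 2

Step 1: L[0][0] = √(4) = 2.
  L[1][0] = (4) / L[0][0] = 2.
Step 2: L[1][1] = √(4) = 2.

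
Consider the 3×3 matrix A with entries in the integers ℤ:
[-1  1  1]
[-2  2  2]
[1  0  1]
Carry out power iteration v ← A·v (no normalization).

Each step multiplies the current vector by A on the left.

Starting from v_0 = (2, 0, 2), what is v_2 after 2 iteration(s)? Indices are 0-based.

v_0 = (2, 0, 2).
v_1 = A·v_0 = (0, 0, 4).
v_2 = A·v_1 = (4, 8, 4).

v_2 = (4, 8, 4)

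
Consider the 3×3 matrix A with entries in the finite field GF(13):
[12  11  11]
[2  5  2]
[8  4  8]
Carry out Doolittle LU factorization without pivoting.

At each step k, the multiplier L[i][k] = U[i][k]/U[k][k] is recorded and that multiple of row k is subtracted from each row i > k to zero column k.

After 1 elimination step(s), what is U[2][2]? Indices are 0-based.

[col 0] pivot 12
  R1 -= 11*R0 → (0, 1, 11)  (L[1][0] := 11)
  R2 -= 5*R0 → (0, 1, 5)  (L[2][0] := 5)

U[2][2] = 5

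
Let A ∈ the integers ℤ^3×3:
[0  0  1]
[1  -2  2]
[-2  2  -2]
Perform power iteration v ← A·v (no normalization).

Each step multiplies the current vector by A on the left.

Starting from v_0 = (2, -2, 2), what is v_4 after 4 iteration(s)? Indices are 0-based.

v_4 = (-140, -544, 504)

v_0 = (2, -2, 2).
v_1 = A·v_0 = (2, 10, -12).
v_2 = A·v_1 = (-12, -42, 40).
v_3 = A·v_2 = (40, 152, -140).
v_4 = A·v_3 = (-140, -544, 504).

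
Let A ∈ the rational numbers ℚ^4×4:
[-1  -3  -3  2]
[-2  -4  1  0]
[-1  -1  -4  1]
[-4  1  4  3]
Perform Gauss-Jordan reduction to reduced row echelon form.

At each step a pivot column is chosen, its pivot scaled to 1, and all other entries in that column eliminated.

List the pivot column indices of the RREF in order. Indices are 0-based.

[1] R0 /= -1  ⇒  (1, 3, 3, -2)
     R1 -= -2·R0  ⇒  (0, 2, 7, -4)
     R2 -= -1·R0  ⇒  (0, 2, -1, -1)
     R3 -= -4·R0  ⇒  (0, 13, 16, -5)
[2] R1 /= 2  ⇒  (0, 1, 7/2, -2)
     R0 -= 3·R1  ⇒  (1, 0, -15/2, 4)
     R2 -= 2·R1  ⇒  (0, 0, -8, 3)
     R3 -= 13·R1  ⇒  (0, 0, -59/2, 21)
[3] R2 /= -8  ⇒  (0, 0, 1, -3/8)
     R0 -= -15/2·R2  ⇒  (1, 0, 0, 19/16)
     R1 -= 7/2·R2  ⇒  (0, 1, 0, -11/16)
     R3 -= -59/2·R2  ⇒  (0, 0, 0, 159/16)
[4] R3 /= 159/16  ⇒  (0, 0, 0, 1)
     R0 -= 19/16·R3  ⇒  (1, 0, 0, 0)
     R1 -= -11/16·R3  ⇒  (0, 1, 0, 0)
     R2 -= -3/8·R3  ⇒  (0, 0, 1, 0)

pivot columns: 0, 1, 2, 3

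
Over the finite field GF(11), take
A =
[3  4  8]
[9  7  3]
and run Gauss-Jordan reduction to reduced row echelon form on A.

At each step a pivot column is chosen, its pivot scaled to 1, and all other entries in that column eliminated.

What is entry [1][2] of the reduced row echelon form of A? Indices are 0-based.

M[1][2] = 2

pivot(0,0)=3: scale R0 → (1, 5, 10)
  clear (1,0): R1 −= (9)R0 → (0, 6, 1)
pivot(1,1)=6: scale R1 → (0, 1, 2)
  clear (0,1): R0 −= (5)R1 → (1, 0, 0)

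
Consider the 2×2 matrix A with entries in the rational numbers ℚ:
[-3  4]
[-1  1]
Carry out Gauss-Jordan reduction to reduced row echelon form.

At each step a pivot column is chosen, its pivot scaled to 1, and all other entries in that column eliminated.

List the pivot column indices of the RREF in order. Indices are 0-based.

pivot columns: 0, 1

[1] R0 /= -3  ⇒  (1, -4/3)
     R1 -= -1·R0  ⇒  (0, -1/3)
[2] R1 /= -1/3  ⇒  (0, 1)
     R0 -= -4/3·R1  ⇒  (1, 0)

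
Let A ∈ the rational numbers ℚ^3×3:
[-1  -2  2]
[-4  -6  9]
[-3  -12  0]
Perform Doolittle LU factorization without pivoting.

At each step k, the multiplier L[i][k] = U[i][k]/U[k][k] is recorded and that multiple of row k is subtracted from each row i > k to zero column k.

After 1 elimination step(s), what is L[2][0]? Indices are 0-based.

Step 1: pivot at (0,0) is -1.
  row1 ← row1 − (4)·row0  ⇒  L[1][0]=4, U row1=(0, 2, 1)
  row2 ← row2 − (3)·row0  ⇒  L[2][0]=3, U row2=(0, -6, -6)

L[2][0] = 3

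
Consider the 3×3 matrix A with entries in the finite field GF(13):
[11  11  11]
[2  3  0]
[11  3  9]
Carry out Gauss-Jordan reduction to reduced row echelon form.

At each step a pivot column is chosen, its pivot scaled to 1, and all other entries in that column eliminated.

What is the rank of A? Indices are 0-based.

[1] R0 /= 11  ⇒  (1, 1, 1)
     R1 -= 2·R0  ⇒  (0, 1, 11)
     R2 -= 11·R0  ⇒  (0, 5, 11)
[2] R1 /= 1  ⇒  (0, 1, 11)
     R0 -= 1·R1  ⇒  (1, 0, 3)
     R2 -= 5·R1  ⇒  (0, 0, 8)
[3] R2 /= 8  ⇒  (0, 0, 1)
     R0 -= 3·R2  ⇒  (1, 0, 0)
     R1 -= 11·R2  ⇒  (0, 1, 0)

rank = 3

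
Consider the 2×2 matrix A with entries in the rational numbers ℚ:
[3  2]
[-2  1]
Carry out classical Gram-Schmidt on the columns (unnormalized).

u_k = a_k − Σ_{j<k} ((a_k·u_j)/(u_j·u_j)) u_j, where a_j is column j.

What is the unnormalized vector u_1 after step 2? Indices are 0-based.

Step 1: u_0 = a_0 = (3, -2).
Step 2: u_1 = a_1 − (4/13)·u_0 = (14/13, 21/13).

u_1 = (14/13, 21/13)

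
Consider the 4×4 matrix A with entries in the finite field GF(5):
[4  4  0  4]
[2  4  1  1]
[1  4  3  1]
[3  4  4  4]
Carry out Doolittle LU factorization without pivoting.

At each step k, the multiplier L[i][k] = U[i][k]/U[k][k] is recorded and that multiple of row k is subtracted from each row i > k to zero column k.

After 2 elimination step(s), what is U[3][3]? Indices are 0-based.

[col 0] pivot 4
  R1 -= 3*R0 → (0, 2, 1, 4)  (L[1][0] := 3)
  R2 -= 4*R0 → (0, 3, 3, 0)  (L[2][0] := 4)
  R3 -= 2*R0 → (0, 1, 4, 1)  (L[3][0] := 2)
[col 1] pivot 2
  R2 -= 4*R1 → (0, 0, 4, 4)  (L[2][1] := 4)
  R3 -= 3*R1 → (0, 0, 1, 4)  (L[3][1] := 3)

U[3][3] = 4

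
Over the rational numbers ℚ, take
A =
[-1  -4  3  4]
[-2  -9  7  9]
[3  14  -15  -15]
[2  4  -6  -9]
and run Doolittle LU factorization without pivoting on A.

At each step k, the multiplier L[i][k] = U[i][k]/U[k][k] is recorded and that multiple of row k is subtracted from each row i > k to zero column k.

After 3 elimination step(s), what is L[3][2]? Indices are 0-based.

k=0: U[0][0]=-1
  eliminate (1,0): mult=2, new row 1: (0, -1, 1, 1); set L[1][0]=2
  eliminate (2,0): mult=-3, new row 2: (0, 2, -6, -3); set L[2][0]=-3
  eliminate (3,0): mult=-2, new row 3: (0, -4, 0, -1); set L[3][0]=-2
k=1: U[1][1]=-1
  eliminate (2,1): mult=-2, new row 2: (0, 0, -4, -1); set L[2][1]=-2
  eliminate (3,1): mult=4, new row 3: (0, 0, -4, -5); set L[3][1]=4
k=2: U[2][2]=-4
  eliminate (3,2): mult=1, new row 3: (0, 0, 0, -4); set L[3][2]=1

L[3][2] = 1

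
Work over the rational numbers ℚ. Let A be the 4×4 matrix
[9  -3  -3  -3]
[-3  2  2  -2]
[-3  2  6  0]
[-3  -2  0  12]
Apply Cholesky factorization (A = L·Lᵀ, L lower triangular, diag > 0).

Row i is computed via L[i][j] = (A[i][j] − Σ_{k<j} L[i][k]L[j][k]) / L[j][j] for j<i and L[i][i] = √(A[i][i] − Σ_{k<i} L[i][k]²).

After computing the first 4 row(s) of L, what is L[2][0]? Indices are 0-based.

L[2][0] = -1

Step 1: L[0][0] = √(9) = 3.
  L[1][0] = (-3) / L[0][0] = -1.
Step 2: L[1][1] = √(1) = 1.
  L[2][0] = (-3) / L[0][0] = -1.
  L[2][1] = (1) / L[1][1] = 1.
Step 3: L[2][2] = √(4) = 2.
  L[3][0] = (-3) / L[0][0] = -1.
  L[3][1] = (-3) / L[1][1] = -3.
  L[3][2] = (2) / L[2][2] = 1.
Step 4: L[3][3] = √(1) = 1.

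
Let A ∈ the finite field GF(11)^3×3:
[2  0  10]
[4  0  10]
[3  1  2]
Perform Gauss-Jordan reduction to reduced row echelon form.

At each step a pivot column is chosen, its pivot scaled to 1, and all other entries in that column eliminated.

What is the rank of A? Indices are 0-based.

rank = 3

pivot(0,0)=2: scale R0 → (1, 0, 5)
  clear (1,0): R1 −= (4)R0 → (0, 0, 1)
  clear (2,0): R2 −= (3)R0 → (0, 1, 9)
pivot(1,1): swap R1↔R2
pivot(1,1)=1: scale R1 → (0, 1, 9)
pivot(2,2)=1: scale R2 → (0, 0, 1)
  clear (0,2): R0 −= (5)R2 → (1, 0, 0)
  clear (1,2): R1 −= (9)R2 → (0, 1, 0)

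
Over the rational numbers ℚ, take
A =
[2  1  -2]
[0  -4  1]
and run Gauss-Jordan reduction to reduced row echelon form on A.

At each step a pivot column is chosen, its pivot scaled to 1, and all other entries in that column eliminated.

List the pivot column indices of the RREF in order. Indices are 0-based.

step 1: normalize row 0 (÷2) = (1, 1/2, -1)
step 2: normalize row 1 (÷-4) = (0, 1, -1/4)
  row 0: subtract 1/2×row1 = (1, 0, -7/8)

pivot columns: 0, 1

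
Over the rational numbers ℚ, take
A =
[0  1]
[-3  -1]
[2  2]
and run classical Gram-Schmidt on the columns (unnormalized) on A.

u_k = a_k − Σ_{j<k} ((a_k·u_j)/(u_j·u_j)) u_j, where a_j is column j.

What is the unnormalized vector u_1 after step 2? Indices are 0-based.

Step 1: u_0 = a_0 = (0, -3, 2).
Step 2: u_1 = a_1 − (7/13)·u_0 = (1, 8/13, 12/13).

u_1 = (1, 8/13, 12/13)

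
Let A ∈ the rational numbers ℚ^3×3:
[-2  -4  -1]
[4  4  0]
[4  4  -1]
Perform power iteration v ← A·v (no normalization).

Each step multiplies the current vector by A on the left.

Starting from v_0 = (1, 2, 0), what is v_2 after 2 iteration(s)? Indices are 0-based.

v_0 = (1, 2, 0).
v_1 = A·v_0 = (-10, 12, 12).
v_2 = A·v_1 = (-40, 8, -4).

v_2 = (-40, 8, -4)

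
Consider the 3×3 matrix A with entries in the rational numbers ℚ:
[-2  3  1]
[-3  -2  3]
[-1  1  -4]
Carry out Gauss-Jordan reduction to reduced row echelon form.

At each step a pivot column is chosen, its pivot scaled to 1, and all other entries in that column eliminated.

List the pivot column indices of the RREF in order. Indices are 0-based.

pivot columns: 0, 1, 2

pivot(0,0)=-2: scale R0 → (1, -3/2, -1/2)
  clear (1,0): R1 −= (-3)R0 → (0, -13/2, 3/2)
  clear (2,0): R2 −= (-1)R0 → (0, -1/2, -9/2)
pivot(1,1)=-13/2: scale R1 → (0, 1, -3/13)
  clear (0,1): R0 −= (-3/2)R1 → (1, 0, -11/13)
  clear (2,1): R2 −= (-1/2)R1 → (0, 0, -60/13)
pivot(2,2)=-60/13: scale R2 → (0, 0, 1)
  clear (0,2): R0 −= (-11/13)R2 → (1, 0, 0)
  clear (1,2): R1 −= (-3/13)R2 → (0, 1, 0)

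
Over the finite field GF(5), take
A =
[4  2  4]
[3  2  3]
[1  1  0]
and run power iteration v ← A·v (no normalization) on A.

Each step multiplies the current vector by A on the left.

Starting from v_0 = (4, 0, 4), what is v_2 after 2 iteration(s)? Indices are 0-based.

v_0 = (4, 0, 4).
v_1 = A·v_0 = (2, 4, 4).
v_2 = A·v_1 = (2, 1, 1).

v_2 = (2, 1, 1)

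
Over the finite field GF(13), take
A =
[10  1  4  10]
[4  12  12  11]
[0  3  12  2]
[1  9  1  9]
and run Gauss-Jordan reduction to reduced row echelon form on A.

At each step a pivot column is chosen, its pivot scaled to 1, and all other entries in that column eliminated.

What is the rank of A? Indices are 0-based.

rank = 4

step 1: normalize row 0 (÷10) = (1, 4, 3, 1)
  row 1: subtract 4×row0 = (0, 9, 0, 7)
  row 3: subtract 1×row0 = (0, 5, 11, 8)
step 2: normalize row 1 (÷9) = (0, 1, 0, 8)
  row 0: subtract 4×row1 = (1, 0, 3, 8)
  row 2: subtract 3×row1 = (0, 0, 12, 4)
  row 3: subtract 5×row1 = (0, 0, 11, 7)
step 3: normalize row 2 (÷12) = (0, 0, 1, 9)
  row 0: subtract 3×row2 = (1, 0, 0, 7)
  row 3: subtract 11×row2 = (0, 0, 0, 12)
step 4: normalize row 3 (÷12) = (0, 0, 0, 1)
  row 0: subtract 7×row3 = (1, 0, 0, 0)
  row 1: subtract 8×row3 = (0, 1, 0, 0)
  row 2: subtract 9×row3 = (0, 0, 1, 0)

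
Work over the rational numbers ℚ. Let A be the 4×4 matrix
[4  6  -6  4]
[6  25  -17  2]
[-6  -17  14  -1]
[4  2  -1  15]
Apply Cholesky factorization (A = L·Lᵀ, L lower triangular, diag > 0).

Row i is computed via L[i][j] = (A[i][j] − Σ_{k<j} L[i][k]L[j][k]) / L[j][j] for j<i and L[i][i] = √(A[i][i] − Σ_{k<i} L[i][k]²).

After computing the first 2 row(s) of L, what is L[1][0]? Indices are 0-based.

L[1][0] = 3

Step 1: L[0][0] = √(4) = 2.
  L[1][0] = (6) / L[0][0] = 3.
Step 2: L[1][1] = √(16) = 4.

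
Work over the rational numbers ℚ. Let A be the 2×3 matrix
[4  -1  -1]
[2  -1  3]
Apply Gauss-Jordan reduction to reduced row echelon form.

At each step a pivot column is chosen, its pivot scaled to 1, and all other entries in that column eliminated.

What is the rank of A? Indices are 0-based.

rank = 2

step 1: normalize row 0 (÷4) = (1, -1/4, -1/4)
  row 1: subtract 2×row0 = (0, -1/2, 7/2)
step 2: normalize row 1 (÷-1/2) = (0, 1, -7)
  row 0: subtract -1/4×row1 = (1, 0, -2)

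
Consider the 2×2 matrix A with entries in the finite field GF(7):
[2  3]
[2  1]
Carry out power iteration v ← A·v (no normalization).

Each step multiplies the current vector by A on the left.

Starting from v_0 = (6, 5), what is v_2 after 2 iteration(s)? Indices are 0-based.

v_2 = (0, 1)

v_0 = (6, 5).
v_1 = A·v_0 = (6, 3).
v_2 = A·v_1 = (0, 1).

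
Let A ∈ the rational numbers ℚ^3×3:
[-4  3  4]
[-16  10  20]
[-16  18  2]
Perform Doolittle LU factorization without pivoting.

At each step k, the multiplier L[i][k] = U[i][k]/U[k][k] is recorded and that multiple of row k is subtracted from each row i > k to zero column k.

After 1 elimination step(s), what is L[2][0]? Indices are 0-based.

L[2][0] = 4

[col 0] pivot -4
  R1 -= 4*R0 → (0, -2, 4)  (L[1][0] := 4)
  R2 -= 4*R0 → (0, 6, -14)  (L[2][0] := 4)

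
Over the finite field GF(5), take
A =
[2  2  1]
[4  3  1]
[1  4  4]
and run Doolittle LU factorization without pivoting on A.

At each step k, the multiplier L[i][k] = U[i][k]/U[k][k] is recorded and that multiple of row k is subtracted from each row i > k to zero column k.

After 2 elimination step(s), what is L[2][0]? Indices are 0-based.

[col 0] pivot 2
  R1 -= 2*R0 → (0, 4, 4)  (L[1][0] := 2)
  R2 -= 3*R0 → (0, 3, 1)  (L[2][0] := 3)
[col 1] pivot 4
  R2 -= 2*R1 → (0, 0, 3)  (L[2][1] := 2)

L[2][0] = 3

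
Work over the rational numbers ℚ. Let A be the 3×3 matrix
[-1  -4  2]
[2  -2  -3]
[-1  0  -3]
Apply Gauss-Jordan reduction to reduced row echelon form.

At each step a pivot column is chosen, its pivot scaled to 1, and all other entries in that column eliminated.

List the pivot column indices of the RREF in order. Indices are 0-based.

pivot(0,0)=-1: scale R0 → (1, 4, -2)
  clear (1,0): R1 −= (2)R0 → (0, -10, 1)
  clear (2,0): R2 −= (-1)R0 → (0, 4, -5)
pivot(1,1)=-10: scale R1 → (0, 1, -1/10)
  clear (0,1): R0 −= (4)R1 → (1, 0, -8/5)
  clear (2,1): R2 −= (4)R1 → (0, 0, -23/5)
pivot(2,2)=-23/5: scale R2 → (0, 0, 1)
  clear (0,2): R0 −= (-8/5)R2 → (1, 0, 0)
  clear (1,2): R1 −= (-1/10)R2 → (0, 1, 0)

pivot columns: 0, 1, 2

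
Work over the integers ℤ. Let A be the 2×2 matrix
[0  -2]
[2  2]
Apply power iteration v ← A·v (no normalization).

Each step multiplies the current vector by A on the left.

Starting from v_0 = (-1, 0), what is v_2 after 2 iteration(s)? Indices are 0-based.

v_0 = (-1, 0).
v_1 = A·v_0 = (0, -2).
v_2 = A·v_1 = (4, -4).

v_2 = (4, -4)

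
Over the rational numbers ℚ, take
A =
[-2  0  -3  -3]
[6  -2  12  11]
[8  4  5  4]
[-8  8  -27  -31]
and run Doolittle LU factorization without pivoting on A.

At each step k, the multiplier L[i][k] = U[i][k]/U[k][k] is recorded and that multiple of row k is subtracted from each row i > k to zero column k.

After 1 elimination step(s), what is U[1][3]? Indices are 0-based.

U[1][3] = 2

k=0: U[0][0]=-2
  eliminate (1,0): mult=-3, new row 1: (0, -2, 3, 2); set L[1][0]=-3
  eliminate (2,0): mult=-4, new row 2: (0, 4, -7, -8); set L[2][0]=-4
  eliminate (3,0): mult=4, new row 3: (0, 8, -15, -19); set L[3][0]=4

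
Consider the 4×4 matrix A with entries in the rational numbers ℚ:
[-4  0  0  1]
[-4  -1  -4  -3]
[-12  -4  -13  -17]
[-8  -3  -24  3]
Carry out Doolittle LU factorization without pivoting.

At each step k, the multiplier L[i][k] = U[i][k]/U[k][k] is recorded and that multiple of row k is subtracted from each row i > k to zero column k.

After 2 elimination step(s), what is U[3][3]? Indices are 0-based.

U[3][3] = 13

k=0: U[0][0]=-4
  eliminate (1,0): mult=1, new row 1: (0, -1, -4, -4); set L[1][0]=1
  eliminate (2,0): mult=3, new row 2: (0, -4, -13, -20); set L[2][0]=3
  eliminate (3,0): mult=2, new row 3: (0, -3, -24, 1); set L[3][0]=2
k=1: U[1][1]=-1
  eliminate (2,1): mult=4, new row 2: (0, 0, 3, -4); set L[2][1]=4
  eliminate (3,1): mult=3, new row 3: (0, 0, -12, 13); set L[3][1]=3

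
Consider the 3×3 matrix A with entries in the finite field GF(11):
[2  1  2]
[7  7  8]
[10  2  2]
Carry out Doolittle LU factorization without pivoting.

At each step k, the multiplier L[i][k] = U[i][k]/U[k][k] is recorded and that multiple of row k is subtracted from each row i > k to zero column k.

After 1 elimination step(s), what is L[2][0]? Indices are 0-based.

L[2][0] = 5

k=0: U[0][0]=2
  eliminate (1,0): mult=9, new row 1: (0, 9, 1); set L[1][0]=9
  eliminate (2,0): mult=5, new row 2: (0, 8, 3); set L[2][0]=5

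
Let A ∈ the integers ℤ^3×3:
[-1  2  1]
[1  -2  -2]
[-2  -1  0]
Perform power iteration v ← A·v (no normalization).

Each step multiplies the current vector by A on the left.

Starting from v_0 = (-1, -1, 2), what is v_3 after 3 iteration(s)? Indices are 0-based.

v_0 = (-1, -1, 2).
v_1 = A·v_0 = (1, -3, 3).
v_2 = A·v_1 = (-4, 1, 1).
v_3 = A·v_2 = (7, -8, 7).

v_3 = (7, -8, 7)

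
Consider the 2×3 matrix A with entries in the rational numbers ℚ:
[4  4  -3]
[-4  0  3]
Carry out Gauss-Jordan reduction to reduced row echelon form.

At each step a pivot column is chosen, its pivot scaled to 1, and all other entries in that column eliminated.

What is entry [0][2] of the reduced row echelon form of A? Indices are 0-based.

pivot(0,0)=4: scale R0 → (1, 1, -3/4)
  clear (1,0): R1 −= (-4)R0 → (0, 4, 0)
pivot(1,1)=4: scale R1 → (0, 1, 0)
  clear (0,1): R0 −= (1)R1 → (1, 0, -3/4)

M[0][2] = -3/4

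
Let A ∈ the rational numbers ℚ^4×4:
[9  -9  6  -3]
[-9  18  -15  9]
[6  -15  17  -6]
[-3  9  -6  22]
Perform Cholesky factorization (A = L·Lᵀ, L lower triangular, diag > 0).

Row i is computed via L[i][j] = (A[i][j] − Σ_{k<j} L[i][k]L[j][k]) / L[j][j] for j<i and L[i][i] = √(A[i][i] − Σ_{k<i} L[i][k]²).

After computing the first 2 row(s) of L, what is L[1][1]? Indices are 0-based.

Step 1: L[0][0] = √(9) = 3.
  L[1][0] = (-9) / L[0][0] = -3.
Step 2: L[1][1] = √(9) = 3.

L[1][1] = 3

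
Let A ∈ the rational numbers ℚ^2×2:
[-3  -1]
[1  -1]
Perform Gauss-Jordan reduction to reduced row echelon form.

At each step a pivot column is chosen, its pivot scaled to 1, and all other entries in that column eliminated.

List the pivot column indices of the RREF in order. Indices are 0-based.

pivot columns: 0, 1

[1] R0 /= -3  ⇒  (1, 1/3)
     R1 -= 1·R0  ⇒  (0, -4/3)
[2] R1 /= -4/3  ⇒  (0, 1)
     R0 -= 1/3·R1  ⇒  (1, 0)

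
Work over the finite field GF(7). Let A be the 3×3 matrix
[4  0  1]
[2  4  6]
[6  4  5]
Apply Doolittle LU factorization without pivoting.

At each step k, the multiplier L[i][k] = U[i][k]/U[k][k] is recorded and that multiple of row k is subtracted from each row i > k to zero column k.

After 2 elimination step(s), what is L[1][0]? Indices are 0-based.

L[1][0] = 4

k=0: U[0][0]=4
  eliminate (1,0): mult=4, new row 1: (0, 4, 2); set L[1][0]=4
  eliminate (2,0): mult=5, new row 2: (0, 4, 0); set L[2][0]=5
k=1: U[1][1]=4
  eliminate (2,1): mult=1, new row 2: (0, 0, 5); set L[2][1]=1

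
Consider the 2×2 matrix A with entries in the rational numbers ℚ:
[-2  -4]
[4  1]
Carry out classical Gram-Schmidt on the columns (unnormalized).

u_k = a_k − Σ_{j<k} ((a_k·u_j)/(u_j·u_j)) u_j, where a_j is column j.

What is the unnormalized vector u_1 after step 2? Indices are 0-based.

u_1 = (-14/5, -7/5)

Step 1: u_0 = a_0 = (-2, 4).
Step 2: u_1 = a_1 − (3/5)·u_0 = (-14/5, -7/5).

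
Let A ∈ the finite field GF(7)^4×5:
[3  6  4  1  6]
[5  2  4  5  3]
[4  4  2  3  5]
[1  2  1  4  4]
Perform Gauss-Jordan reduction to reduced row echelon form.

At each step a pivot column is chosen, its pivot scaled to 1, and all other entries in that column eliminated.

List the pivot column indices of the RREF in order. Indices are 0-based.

pivot columns: 0, 1, 2, 3

pivot(0,0)=3: scale R0 → (1, 2, 6, 5, 2)
  clear (1,0): R1 −= (5)R0 → (0, 6, 2, 1, 0)
  clear (2,0): R2 −= (4)R0 → (0, 3, 6, 4, 4)
  clear (3,0): R3 −= (1)R0 → (0, 0, 2, 6, 2)
pivot(1,1)=6: scale R1 → (0, 1, 5, 6, 0)
  clear (0,1): R0 −= (2)R1 → (1, 0, 3, 0, 2)
  clear (2,1): R2 −= (3)R1 → (0, 0, 5, 0, 4)
pivot(2,2)=5: scale R2 → (0, 0, 1, 0, 5)
  clear (0,2): R0 −= (3)R2 → (1, 0, 0, 0, 1)
  clear (1,2): R1 −= (5)R2 → (0, 1, 0, 6, 3)
  clear (3,2): R3 −= (2)R2 → (0, 0, 0, 6, 6)
pivot(3,3)=6: scale R3 → (0, 0, 0, 1, 1)
  clear (1,3): R1 −= (6)R3 → (0, 1, 0, 0, 4)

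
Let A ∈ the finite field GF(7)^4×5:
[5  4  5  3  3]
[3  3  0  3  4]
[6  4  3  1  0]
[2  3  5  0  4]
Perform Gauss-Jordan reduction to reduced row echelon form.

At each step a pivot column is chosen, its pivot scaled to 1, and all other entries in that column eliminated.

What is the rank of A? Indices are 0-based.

rank = 4

[1] R0 /= 5  ⇒  (1, 5, 1, 2, 2)
     R1 -= 3·R0  ⇒  (0, 2, 4, 4, 5)
     R2 -= 6·R0  ⇒  (0, 2, 4, 3, 2)
     R3 -= 2·R0  ⇒  (0, 0, 3, 3, 0)
[2] R1 /= 2  ⇒  (0, 1, 2, 2, 6)
     R0 -= 5·R1  ⇒  (1, 0, 5, 6, 0)
     R2 -= 2·R1  ⇒  (0, 0, 0, 6, 4)
[3] R2 <-> R3
[3] R2 /= 3  ⇒  (0, 0, 1, 1, 0)
     R0 -= 5·R2  ⇒  (1, 0, 0, 1, 0)
     R1 -= 2·R2  ⇒  (0, 1, 0, 0, 6)
[4] R3 /= 6  ⇒  (0, 0, 0, 1, 3)
     R0 -= 1·R3  ⇒  (1, 0, 0, 0, 4)
     R2 -= 1·R3  ⇒  (0, 0, 1, 0, 4)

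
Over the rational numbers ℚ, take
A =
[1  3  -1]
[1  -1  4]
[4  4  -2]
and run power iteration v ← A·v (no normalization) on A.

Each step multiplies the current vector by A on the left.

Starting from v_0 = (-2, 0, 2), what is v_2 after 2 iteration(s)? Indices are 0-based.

v_0 = (-2, 0, 2).
v_1 = A·v_0 = (-4, 6, -12).
v_2 = A·v_1 = (26, -58, 32).

v_2 = (26, -58, 32)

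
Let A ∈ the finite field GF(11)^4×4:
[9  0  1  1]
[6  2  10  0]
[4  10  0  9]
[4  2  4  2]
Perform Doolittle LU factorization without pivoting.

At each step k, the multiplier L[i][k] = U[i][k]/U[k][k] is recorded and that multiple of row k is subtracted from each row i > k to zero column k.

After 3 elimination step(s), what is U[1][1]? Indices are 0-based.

[col 0] pivot 9
  R1 -= 8*R0 → (0, 2, 2, 3)  (L[1][0] := 8)
  R2 -= 9*R0 → (0, 10, 2, 0)  (L[2][0] := 9)
  R3 -= 9*R0 → (0, 2, 6, 4)  (L[3][0] := 9)
[col 1] pivot 2
  R2 -= 5*R1 → (0, 0, 3, 7)  (L[2][1] := 5)
  R3 -= 1*R1 → (0, 0, 4, 1)  (L[3][1] := 1)
[col 2] pivot 3
  R3 -= 5*R2 → (0, 0, 0, 10)  (L[3][2] := 5)

U[1][1] = 2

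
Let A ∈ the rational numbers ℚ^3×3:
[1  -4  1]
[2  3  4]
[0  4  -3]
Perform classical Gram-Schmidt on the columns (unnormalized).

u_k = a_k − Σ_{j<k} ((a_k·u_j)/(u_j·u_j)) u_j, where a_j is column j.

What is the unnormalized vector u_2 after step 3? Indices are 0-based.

u_2 = (-328/201, 164/201, -451/201)

Step 1: u_0 = a_0 = (1, 2, 0).
Step 2: u_1 = a_1 − (2/5)·u_0 = (-22/5, 11/5, 4).
Step 3: u_2 = a_2 − (9/5)·u_0 − (-38/201)·u_1 = (-328/201, 164/201, -451/201).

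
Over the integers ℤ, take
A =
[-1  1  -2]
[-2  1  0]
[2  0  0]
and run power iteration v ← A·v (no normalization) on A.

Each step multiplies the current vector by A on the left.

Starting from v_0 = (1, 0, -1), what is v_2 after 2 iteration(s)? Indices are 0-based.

v_0 = (1, 0, -1).
v_1 = A·v_0 = (1, -2, 2).
v_2 = A·v_1 = (-7, -4, 2).

v_2 = (-7, -4, 2)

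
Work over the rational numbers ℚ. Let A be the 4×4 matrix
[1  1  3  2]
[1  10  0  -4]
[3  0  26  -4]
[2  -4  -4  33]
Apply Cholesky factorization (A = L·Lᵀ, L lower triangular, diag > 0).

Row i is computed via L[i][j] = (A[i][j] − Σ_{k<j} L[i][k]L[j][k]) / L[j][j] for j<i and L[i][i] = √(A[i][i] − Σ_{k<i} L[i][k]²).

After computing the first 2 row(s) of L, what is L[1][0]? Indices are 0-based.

Step 1: L[0][0] = √(1) = 1.
  L[1][0] = (1) / L[0][0] = 1.
Step 2: L[1][1] = √(9) = 3.

L[1][0] = 1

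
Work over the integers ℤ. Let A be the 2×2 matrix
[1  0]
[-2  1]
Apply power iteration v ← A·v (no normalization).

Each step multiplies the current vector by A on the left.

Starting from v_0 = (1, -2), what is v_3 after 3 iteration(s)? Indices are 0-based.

v_3 = (1, -8)

v_0 = (1, -2).
v_1 = A·v_0 = (1, -4).
v_2 = A·v_1 = (1, -6).
v_3 = A·v_2 = (1, -8).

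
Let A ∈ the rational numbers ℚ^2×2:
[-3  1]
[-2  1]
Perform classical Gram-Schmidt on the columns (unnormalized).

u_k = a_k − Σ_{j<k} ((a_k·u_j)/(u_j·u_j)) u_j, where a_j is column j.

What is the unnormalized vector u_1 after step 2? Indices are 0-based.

Step 1: u_0 = a_0 = (-3, -2).
Step 2: u_1 = a_1 − (-5/13)·u_0 = (-2/13, 3/13).

u_1 = (-2/13, 3/13)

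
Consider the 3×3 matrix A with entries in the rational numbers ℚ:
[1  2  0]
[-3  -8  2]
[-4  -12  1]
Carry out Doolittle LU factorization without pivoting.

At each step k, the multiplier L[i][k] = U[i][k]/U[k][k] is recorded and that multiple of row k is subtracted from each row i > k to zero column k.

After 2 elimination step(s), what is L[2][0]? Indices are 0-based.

k=0: U[0][0]=1
  eliminate (1,0): mult=-3, new row 1: (0, -2, 2); set L[1][0]=-3
  eliminate (2,0): mult=-4, new row 2: (0, -4, 1); set L[2][0]=-4
k=1: U[1][1]=-2
  eliminate (2,1): mult=2, new row 2: (0, 0, -3); set L[2][1]=2

L[2][0] = -4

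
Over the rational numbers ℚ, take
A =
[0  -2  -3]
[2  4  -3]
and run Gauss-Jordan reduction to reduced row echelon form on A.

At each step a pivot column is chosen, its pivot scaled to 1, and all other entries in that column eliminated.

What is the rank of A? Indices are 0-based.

step 1: exchange rows 0,1
step 1: normalize row 0 (÷2) = (1, 2, -3/2)
step 2: normalize row 1 (÷-2) = (0, 1, 3/2)
  row 0: subtract 2×row1 = (1, 0, -9/2)

rank = 2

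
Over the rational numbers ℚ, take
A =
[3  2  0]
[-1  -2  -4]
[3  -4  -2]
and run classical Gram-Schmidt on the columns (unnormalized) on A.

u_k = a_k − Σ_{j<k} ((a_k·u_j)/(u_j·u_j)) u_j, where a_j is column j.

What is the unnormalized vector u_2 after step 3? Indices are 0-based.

u_2 = (-16/11, -144/55, 32/55)

Step 1: u_0 = a_0 = (3, -1, 3).
Step 2: u_1 = a_1 − (-4/19)·u_0 = (50/19, -42/19, -64/19).
Step 3: u_2 = a_2 − (-2/19)·u_0 − (37/55)·u_1 = (-16/11, -144/55, 32/55).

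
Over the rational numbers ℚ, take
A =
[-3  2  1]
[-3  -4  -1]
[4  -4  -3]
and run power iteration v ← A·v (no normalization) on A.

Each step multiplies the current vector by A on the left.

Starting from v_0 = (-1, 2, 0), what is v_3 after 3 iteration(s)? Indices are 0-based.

v_3 = (235, 1, -468)

v_0 = (-1, 2, 0).
v_1 = A·v_0 = (7, -5, -12).
v_2 = A·v_1 = (-43, 11, 84).
v_3 = A·v_2 = (235, 1, -468).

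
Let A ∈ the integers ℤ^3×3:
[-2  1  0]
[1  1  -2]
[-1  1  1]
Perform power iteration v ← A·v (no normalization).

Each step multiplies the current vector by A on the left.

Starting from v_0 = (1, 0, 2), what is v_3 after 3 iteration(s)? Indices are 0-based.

v_0 = (1, 0, 2).
v_1 = A·v_0 = (-2, -3, 1).
v_2 = A·v_1 = (1, -7, 0).
v_3 = A·v_2 = (-9, -6, -8).

v_3 = (-9, -6, -8)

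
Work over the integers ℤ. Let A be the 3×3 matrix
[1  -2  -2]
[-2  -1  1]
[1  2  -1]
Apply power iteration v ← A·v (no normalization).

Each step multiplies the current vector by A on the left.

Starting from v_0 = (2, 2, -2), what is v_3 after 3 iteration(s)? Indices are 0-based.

v_0 = (2, 2, -2).
v_1 = A·v_0 = (2, -8, 8).
v_2 = A·v_1 = (2, 12, -22).
v_3 = A·v_2 = (22, -38, 48).

v_3 = (22, -38, 48)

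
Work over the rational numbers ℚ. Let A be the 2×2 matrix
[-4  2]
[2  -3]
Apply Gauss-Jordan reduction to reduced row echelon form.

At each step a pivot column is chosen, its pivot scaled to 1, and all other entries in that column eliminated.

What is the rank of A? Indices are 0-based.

rank = 2

step 1: normalize row 0 (÷-4) = (1, -1/2)
  row 1: subtract 2×row0 = (0, -2)
step 2: normalize row 1 (÷-2) = (0, 1)
  row 0: subtract -1/2×row1 = (1, 0)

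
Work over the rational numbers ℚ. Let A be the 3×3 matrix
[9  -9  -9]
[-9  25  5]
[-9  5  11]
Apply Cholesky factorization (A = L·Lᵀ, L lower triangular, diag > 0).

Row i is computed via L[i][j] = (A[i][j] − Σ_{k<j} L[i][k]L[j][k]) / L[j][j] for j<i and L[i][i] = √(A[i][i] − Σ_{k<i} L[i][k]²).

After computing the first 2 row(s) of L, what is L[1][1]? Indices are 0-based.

Step 1: L[0][0] = √(9) = 3.
  L[1][0] = (-9) / L[0][0] = -3.
Step 2: L[1][1] = √(16) = 4.

L[1][1] = 4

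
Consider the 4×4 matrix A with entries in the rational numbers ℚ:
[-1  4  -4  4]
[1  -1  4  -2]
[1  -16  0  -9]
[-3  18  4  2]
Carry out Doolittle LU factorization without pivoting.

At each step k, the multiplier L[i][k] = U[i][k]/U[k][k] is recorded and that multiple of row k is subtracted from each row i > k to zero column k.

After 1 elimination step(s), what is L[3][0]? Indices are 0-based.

L[3][0] = 3

[col 0] pivot -1
  R1 -= -1*R0 → (0, 3, 0, 2)  (L[1][0] := -1)
  R2 -= -1*R0 → (0, -12, -4, -5)  (L[2][0] := -1)
  R3 -= 3*R0 → (0, 6, 16, -10)  (L[3][0] := 3)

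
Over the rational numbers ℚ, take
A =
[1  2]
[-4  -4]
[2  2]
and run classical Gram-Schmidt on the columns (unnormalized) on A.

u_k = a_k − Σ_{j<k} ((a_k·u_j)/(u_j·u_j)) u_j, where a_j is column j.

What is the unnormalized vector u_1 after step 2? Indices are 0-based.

Step 1: u_0 = a_0 = (1, -4, 2).
Step 2: u_1 = a_1 − (22/21)·u_0 = (20/21, 4/21, -2/21).

u_1 = (20/21, 4/21, -2/21)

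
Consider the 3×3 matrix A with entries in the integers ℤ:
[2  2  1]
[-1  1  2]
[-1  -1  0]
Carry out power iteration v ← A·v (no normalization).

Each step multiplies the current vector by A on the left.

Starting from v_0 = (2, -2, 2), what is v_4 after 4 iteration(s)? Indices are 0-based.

v_0 = (2, -2, 2).
v_1 = A·v_0 = (2, 0, 0).
v_2 = A·v_1 = (4, -2, -2).
v_3 = A·v_2 = (2, -10, -2).
v_4 = A·v_3 = (-18, -16, 8).

v_4 = (-18, -16, 8)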